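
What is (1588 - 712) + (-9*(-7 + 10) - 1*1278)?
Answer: -429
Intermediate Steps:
(1588 - 712) + (-9*(-7 + 10) - 1*1278) = 876 + (-9*3 - 1278) = 876 + (-27 - 1278) = 876 - 1305 = -429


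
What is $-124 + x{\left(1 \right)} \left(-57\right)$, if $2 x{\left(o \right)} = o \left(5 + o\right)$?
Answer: $-295$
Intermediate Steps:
$x{\left(o \right)} = \frac{o \left(5 + o\right)}{2}$
$-124 + x{\left(1 \right)} \left(-57\right) = -124 + \frac{1}{2} \cdot 1 \left(5 + 1\right) \left(-57\right) = -124 + \frac{1}{2} \cdot 1 \cdot 6 \left(-57\right) = -124 + 3 \left(-57\right) = -124 - 171 = -295$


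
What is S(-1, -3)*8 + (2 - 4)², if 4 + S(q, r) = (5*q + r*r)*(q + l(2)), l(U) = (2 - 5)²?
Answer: 228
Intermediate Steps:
l(U) = 9 (l(U) = (-3)² = 9)
S(q, r) = -4 + (9 + q)*(r² + 5*q) (S(q, r) = -4 + (5*q + r*r)*(q + 9) = -4 + (5*q + r²)*(9 + q) = -4 + (r² + 5*q)*(9 + q) = -4 + (9 + q)*(r² + 5*q))
S(-1, -3)*8 + (2 - 4)² = (-4 + 5*(-1)² + 9*(-3)² + 45*(-1) - 1*(-3)²)*8 + (2 - 4)² = (-4 + 5*1 + 9*9 - 45 - 1*9)*8 + (-2)² = (-4 + 5 + 81 - 45 - 9)*8 + 4 = 28*8 + 4 = 224 + 4 = 228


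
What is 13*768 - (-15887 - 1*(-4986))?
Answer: 20885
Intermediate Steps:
13*768 - (-15887 - 1*(-4986)) = 9984 - (-15887 + 4986) = 9984 - 1*(-10901) = 9984 + 10901 = 20885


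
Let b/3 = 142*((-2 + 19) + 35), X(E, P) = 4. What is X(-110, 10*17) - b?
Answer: -22148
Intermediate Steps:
b = 22152 (b = 3*(142*((-2 + 19) + 35)) = 3*(142*(17 + 35)) = 3*(142*52) = 3*7384 = 22152)
X(-110, 10*17) - b = 4 - 1*22152 = 4 - 22152 = -22148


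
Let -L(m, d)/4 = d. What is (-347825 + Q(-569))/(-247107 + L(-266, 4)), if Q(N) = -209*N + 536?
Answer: 228368/247123 ≈ 0.92411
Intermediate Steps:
L(m, d) = -4*d
Q(N) = 536 - 209*N
(-347825 + Q(-569))/(-247107 + L(-266, 4)) = (-347825 + (536 - 209*(-569)))/(-247107 - 4*4) = (-347825 + (536 + 118921))/(-247107 - 16) = (-347825 + 119457)/(-247123) = -228368*(-1/247123) = 228368/247123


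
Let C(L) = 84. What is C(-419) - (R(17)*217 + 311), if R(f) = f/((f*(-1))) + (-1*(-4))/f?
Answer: -1038/17 ≈ -61.059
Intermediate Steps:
R(f) = -1 + 4/f (R(f) = f/((-f)) + 4/f = f*(-1/f) + 4/f = -1 + 4/f)
C(-419) - (R(17)*217 + 311) = 84 - (((4 - 1*17)/17)*217 + 311) = 84 - (((4 - 17)/17)*217 + 311) = 84 - (((1/17)*(-13))*217 + 311) = 84 - (-13/17*217 + 311) = 84 - (-2821/17 + 311) = 84 - 1*2466/17 = 84 - 2466/17 = -1038/17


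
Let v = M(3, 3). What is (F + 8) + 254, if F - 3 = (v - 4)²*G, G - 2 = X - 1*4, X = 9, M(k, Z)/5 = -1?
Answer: 832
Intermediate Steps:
M(k, Z) = -5 (M(k, Z) = 5*(-1) = -5)
v = -5
G = 7 (G = 2 + (9 - 1*4) = 2 + (9 - 4) = 2 + 5 = 7)
F = 570 (F = 3 + (-5 - 4)²*7 = 3 + (-9)²*7 = 3 + 81*7 = 3 + 567 = 570)
(F + 8) + 254 = (570 + 8) + 254 = 578 + 254 = 832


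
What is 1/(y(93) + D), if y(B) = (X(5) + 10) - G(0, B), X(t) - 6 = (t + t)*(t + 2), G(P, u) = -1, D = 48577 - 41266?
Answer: 1/7398 ≈ 0.00013517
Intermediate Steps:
D = 7311
X(t) = 6 + 2*t*(2 + t) (X(t) = 6 + (t + t)*(t + 2) = 6 + (2*t)*(2 + t) = 6 + 2*t*(2 + t))
y(B) = 87 (y(B) = ((6 + 2*5² + 4*5) + 10) - 1*(-1) = ((6 + 2*25 + 20) + 10) + 1 = ((6 + 50 + 20) + 10) + 1 = (76 + 10) + 1 = 86 + 1 = 87)
1/(y(93) + D) = 1/(87 + 7311) = 1/7398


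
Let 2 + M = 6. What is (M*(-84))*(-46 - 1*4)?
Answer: 16800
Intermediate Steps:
M = 4 (M = -2 + 6 = 4)
(M*(-84))*(-46 - 1*4) = (4*(-84))*(-46 - 1*4) = -336*(-46 - 4) = -336*(-50) = 16800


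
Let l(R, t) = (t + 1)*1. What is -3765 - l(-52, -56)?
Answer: -3710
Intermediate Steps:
l(R, t) = 1 + t (l(R, t) = (1 + t)*1 = 1 + t)
-3765 - l(-52, -56) = -3765 - (1 - 56) = -3765 - 1*(-55) = -3765 + 55 = -3710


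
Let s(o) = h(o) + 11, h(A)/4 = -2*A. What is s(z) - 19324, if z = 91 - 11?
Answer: -19953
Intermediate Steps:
z = 80
h(A) = -8*A (h(A) = 4*(-2*A) = -8*A)
s(o) = 11 - 8*o (s(o) = -8*o + 11 = 11 - 8*o)
s(z) - 19324 = (11 - 8*80) - 19324 = (11 - 640) - 19324 = -629 - 19324 = -19953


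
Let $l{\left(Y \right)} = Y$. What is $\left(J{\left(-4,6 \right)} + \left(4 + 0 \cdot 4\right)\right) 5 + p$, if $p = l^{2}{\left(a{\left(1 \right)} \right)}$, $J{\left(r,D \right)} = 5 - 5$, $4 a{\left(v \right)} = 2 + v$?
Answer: $\frac{329}{16} \approx 20.563$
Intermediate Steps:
$a{\left(v \right)} = \frac{1}{2} + \frac{v}{4}$ ($a{\left(v \right)} = \frac{2 + v}{4} = \frac{1}{2} + \frac{v}{4}$)
$J{\left(r,D \right)} = 0$ ($J{\left(r,D \right)} = 5 - 5 = 0$)
$p = \frac{9}{16}$ ($p = \left(\frac{1}{2} + \frac{1}{4} \cdot 1\right)^{2} = \left(\frac{1}{2} + \frac{1}{4}\right)^{2} = \left(\frac{3}{4}\right)^{2} = \frac{9}{16} \approx 0.5625$)
$\left(J{\left(-4,6 \right)} + \left(4 + 0 \cdot 4\right)\right) 5 + p = \left(0 + \left(4 + 0 \cdot 4\right)\right) 5 + \frac{9}{16} = \left(0 + \left(4 + 0\right)\right) 5 + \frac{9}{16} = \left(0 + 4\right) 5 + \frac{9}{16} = 4 \cdot 5 + \frac{9}{16} = 20 + \frac{9}{16} = \frac{329}{16}$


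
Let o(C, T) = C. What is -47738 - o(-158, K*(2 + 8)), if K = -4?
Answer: -47580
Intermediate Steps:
-47738 - o(-158, K*(2 + 8)) = -47738 - 1*(-158) = -47738 + 158 = -47580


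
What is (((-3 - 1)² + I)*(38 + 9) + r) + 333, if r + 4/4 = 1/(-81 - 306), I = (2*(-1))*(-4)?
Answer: 565019/387 ≈ 1460.0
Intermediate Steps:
I = 8 (I = -2*(-4) = 8)
r = -388/387 (r = -1 + 1/(-81 - 306) = -1 + 1/(-387) = -1 - 1/387 = -388/387 ≈ -1.0026)
(((-3 - 1)² + I)*(38 + 9) + r) + 333 = (((-3 - 1)² + 8)*(38 + 9) - 388/387) + 333 = (((-4)² + 8)*47 - 388/387) + 333 = ((16 + 8)*47 - 388/387) + 333 = (24*47 - 388/387) + 333 = (1128 - 388/387) + 333 = 436148/387 + 333 = 565019/387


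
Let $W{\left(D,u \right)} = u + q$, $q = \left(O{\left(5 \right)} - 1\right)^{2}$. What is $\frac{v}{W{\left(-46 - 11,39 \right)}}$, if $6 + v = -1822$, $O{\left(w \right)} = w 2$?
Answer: $- \frac{457}{30} \approx -15.233$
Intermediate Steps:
$O{\left(w \right)} = 2 w$
$v = -1828$ ($v = -6 - 1822 = -1828$)
$q = 81$ ($q = \left(2 \cdot 5 - 1\right)^{2} = \left(10 - 1\right)^{2} = 9^{2} = 81$)
$W{\left(D,u \right)} = 81 + u$ ($W{\left(D,u \right)} = u + 81 = 81 + u$)
$\frac{v}{W{\left(-46 - 11,39 \right)}} = - \frac{1828}{81 + 39} = - \frac{1828}{120} = \left(-1828\right) \frac{1}{120} = - \frac{457}{30}$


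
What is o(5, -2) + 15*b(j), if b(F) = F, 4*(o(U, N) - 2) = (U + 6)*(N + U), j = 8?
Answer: 521/4 ≈ 130.25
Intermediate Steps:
o(U, N) = 2 + (6 + U)*(N + U)/4 (o(U, N) = 2 + ((U + 6)*(N + U))/4 = 2 + ((6 + U)*(N + U))/4 = 2 + (6 + U)*(N + U)/4)
o(5, -2) + 15*b(j) = (2 + (1/4)*5**2 + (3/2)*(-2) + (3/2)*5 + (1/4)*(-2)*5) + 15*8 = (2 + (1/4)*25 - 3 + 15/2 - 5/2) + 120 = (2 + 25/4 - 3 + 15/2 - 5/2) + 120 = 41/4 + 120 = 521/4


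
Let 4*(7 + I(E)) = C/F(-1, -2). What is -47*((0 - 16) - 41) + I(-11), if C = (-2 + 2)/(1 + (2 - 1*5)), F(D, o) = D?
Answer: 2672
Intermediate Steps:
C = 0 (C = 0/(1 + (2 - 5)) = 0/(1 - 3) = 0/(-2) = 0*(-½) = 0)
I(E) = -7 (I(E) = -7 + (0/(-1))/4 = -7 + (0*(-1))/4 = -7 + (¼)*0 = -7 + 0 = -7)
-47*((0 - 16) - 41) + I(-11) = -47*((0 - 16) - 41) - 7 = -47*(-16 - 41) - 7 = -47*(-57) - 7 = 2679 - 7 = 2672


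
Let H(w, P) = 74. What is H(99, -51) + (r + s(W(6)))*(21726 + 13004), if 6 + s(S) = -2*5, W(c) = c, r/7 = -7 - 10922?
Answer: -2657504796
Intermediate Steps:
r = -76503 (r = 7*(-7 - 10922) = 7*(-10929) = -76503)
s(S) = -16 (s(S) = -6 - 2*5 = -6 - 10 = -16)
H(99, -51) + (r + s(W(6)))*(21726 + 13004) = 74 + (-76503 - 16)*(21726 + 13004) = 74 - 76519*34730 = 74 - 2657504870 = -2657504796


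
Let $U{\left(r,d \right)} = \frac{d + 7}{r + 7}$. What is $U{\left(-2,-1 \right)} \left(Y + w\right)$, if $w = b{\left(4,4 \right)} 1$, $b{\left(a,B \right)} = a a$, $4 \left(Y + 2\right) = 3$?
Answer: $\frac{177}{10} \approx 17.7$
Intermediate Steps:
$Y = - \frac{5}{4}$ ($Y = -2 + \frac{1}{4} \cdot 3 = -2 + \frac{3}{4} = - \frac{5}{4} \approx -1.25$)
$b{\left(a,B \right)} = a^{2}$
$U{\left(r,d \right)} = \frac{7 + d}{7 + r}$
$w = 16$ ($w = 4^{2} \cdot 1 = 16 \cdot 1 = 16$)
$U{\left(-2,-1 \right)} \left(Y + w\right) = \frac{7 - 1}{7 - 2} \left(- \frac{5}{4} + 16\right) = \frac{1}{5} \cdot 6 \cdot \frac{59}{4} = \frac{6}{5} \cdot \frac{59}{4} = \frac{177}{10}$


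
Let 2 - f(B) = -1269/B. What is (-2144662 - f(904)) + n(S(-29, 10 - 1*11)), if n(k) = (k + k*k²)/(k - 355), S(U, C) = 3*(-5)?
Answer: -71734461969/33448 ≈ -2.1447e+6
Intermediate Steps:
S(U, C) = -15
f(B) = 2 + 1269/B (f(B) = 2 - (-1269)/B = 2 + 1269/B)
n(k) = (k + k³)/(-355 + k)
(-2144662 - f(904)) + n(S(-29, 10 - 1*11)) = (-2144662 - (2 + 1269/904)) + (-15 + (-15)³)/(-355 - 15) = (-2144662 - (2 + 1269*(1/904))) + (-15 - 3375)/(-370) = (-2144662 - (2 + 1269/904)) - 1/370*(-3390) = (-2144662 - 1*3077/904) + 339/37 = (-2144662 - 3077/904) + 339/37 = -1938777525/904 + 339/37 = -71734461969/33448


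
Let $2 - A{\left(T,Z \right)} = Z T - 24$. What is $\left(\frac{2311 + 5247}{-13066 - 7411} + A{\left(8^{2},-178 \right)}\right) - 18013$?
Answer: $- \frac{135053373}{20477} \approx -6595.4$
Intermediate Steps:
$A{\left(T,Z \right)} = 26 - T Z$ ($A{\left(T,Z \right)} = 2 - \left(Z T - 24\right) = 2 - \left(T Z - 24\right) = 2 - \left(-24 + T Z\right) = 26 - T Z$)
$\left(\frac{2311 + 5247}{-13066 - 7411} + A{\left(8^{2},-178 \right)}\right) - 18013 = \left(\frac{2311 + 5247}{-13066 - 7411} - \left(-26 + 8^{2} \left(-178\right)\right)\right) - 18013 = \left(\frac{7558}{-20477} - \left(-26 + 64 \left(-178\right)\right)\right) - 18013 = \left(7558 \left(- \frac{1}{20477}\right) + \left(26 + 11392\right)\right) - 18013 = \left(- \frac{7558}{20477} + 11418\right) - 18013 = \frac{233798828}{20477} - 18013 = - \frac{135053373}{20477}$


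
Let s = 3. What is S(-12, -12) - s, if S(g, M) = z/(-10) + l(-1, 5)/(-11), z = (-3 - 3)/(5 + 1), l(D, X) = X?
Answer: -369/110 ≈ -3.3545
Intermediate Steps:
z = -1 (z = -6/6 = -6*⅙ = -1)
S(g, M) = -39/110 (S(g, M) = -1/(-10) + 5/(-11) = -1*(-⅒) + 5*(-1/11) = ⅒ - 5/11 = -39/110)
S(-12, -12) - s = -39/110 - 1*3 = -39/110 - 3 = -369/110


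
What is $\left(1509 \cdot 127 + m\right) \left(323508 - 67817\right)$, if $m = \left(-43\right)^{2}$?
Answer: $49474162972$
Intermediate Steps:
$m = 1849$
$\left(1509 \cdot 127 + m\right) \left(323508 - 67817\right) = \left(1509 \cdot 127 + 1849\right) \left(323508 - 67817\right) = \left(191643 + 1849\right) 255691 = 193492 \cdot 255691 = 49474162972$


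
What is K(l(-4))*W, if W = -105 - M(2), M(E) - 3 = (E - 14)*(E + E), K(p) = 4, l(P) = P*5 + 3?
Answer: -240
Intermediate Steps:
l(P) = 3 + 5*P (l(P) = 5*P + 3 = 3 + 5*P)
M(E) = 3 + 2*E*(-14 + E) (M(E) = 3 + (E - 14)*(E + E) = 3 + (-14 + E)*(2*E) = 3 + 2*E*(-14 + E))
W = -60 (W = -105 - (3 - 28*2 + 2*2²) = -105 - (3 - 56 + 2*4) = -105 - (3 - 56 + 8) = -105 - 1*(-45) = -105 + 45 = -60)
K(l(-4))*W = 4*(-60) = -240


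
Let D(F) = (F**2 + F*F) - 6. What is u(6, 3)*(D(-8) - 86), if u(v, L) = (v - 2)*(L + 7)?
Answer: 1440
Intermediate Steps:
D(F) = -6 + 2*F**2 (D(F) = (F**2 + F**2) - 6 = 2*F**2 - 6 = -6 + 2*F**2)
u(v, L) = (-2 + v)*(7 + L)
u(6, 3)*(D(-8) - 86) = (-14 - 2*3 + 7*6 + 3*6)*((-6 + 2*(-8)**2) - 86) = (-14 - 6 + 42 + 18)*((-6 + 2*64) - 86) = 40*((-6 + 128) - 86) = 40*(122 - 86) = 40*36 = 1440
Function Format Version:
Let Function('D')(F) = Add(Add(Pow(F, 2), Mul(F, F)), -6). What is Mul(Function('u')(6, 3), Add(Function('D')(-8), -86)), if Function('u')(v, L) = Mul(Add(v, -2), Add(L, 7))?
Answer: 1440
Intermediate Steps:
Function('D')(F) = Add(-6, Mul(2, Pow(F, 2))) (Function('D')(F) = Add(Add(Pow(F, 2), Pow(F, 2)), -6) = Add(Mul(2, Pow(F, 2)), -6) = Add(-6, Mul(2, Pow(F, 2))))
Function('u')(v, L) = Mul(Add(-2, v), Add(7, L))
Mul(Function('u')(6, 3), Add(Function('D')(-8), -86)) = Mul(Add(-14, Mul(-2, 3), Mul(7, 6), Mul(3, 6)), Add(Add(-6, Mul(2, Pow(-8, 2))), -86)) = Mul(Add(-14, -6, 42, 18), Add(Add(-6, Mul(2, 64)), -86)) = Mul(40, Add(Add(-6, 128), -86)) = Mul(40, Add(122, -86)) = Mul(40, 36) = 1440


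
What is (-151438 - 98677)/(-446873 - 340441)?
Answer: 250115/787314 ≈ 0.31768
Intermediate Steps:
(-151438 - 98677)/(-446873 - 340441) = -250115/(-787314) = -250115*(-1/787314) = 250115/787314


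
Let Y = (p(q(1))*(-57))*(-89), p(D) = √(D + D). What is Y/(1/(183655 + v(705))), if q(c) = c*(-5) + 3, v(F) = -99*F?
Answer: 1155223560*I ≈ 1.1552e+9*I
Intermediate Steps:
q(c) = 3 - 5*c (q(c) = -5*c + 3 = 3 - 5*c)
p(D) = √2*√D (p(D) = √(2*D) = √2*√D)
Y = 10146*I (Y = ((√2*√(3 - 5*1))*(-57))*(-89) = ((√2*√(3 - 5))*(-57))*(-89) = ((√2*√(-2))*(-57))*(-89) = ((√2*(I*√2))*(-57))*(-89) = ((2*I)*(-57))*(-89) = -114*I*(-89) = 10146*I ≈ 10146.0*I)
Y/(1/(183655 + v(705))) = (10146*I)/(1/(183655 - 99*705)) = (10146*I)/(1/(183655 - 69795)) = (10146*I)/(1/113860) = (10146*I)*113860 = 1155223560*I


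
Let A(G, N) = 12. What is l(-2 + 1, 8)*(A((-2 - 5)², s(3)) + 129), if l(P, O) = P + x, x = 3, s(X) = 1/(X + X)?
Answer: 282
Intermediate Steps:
s(X) = 1/(2*X)
l(P, O) = 3 + P (l(P, O) = P + 3 = 3 + P)
l(-2 + 1, 8)*(A((-2 - 5)², s(3)) + 129) = (3 + (-2 + 1))*(12 + 129) = (3 - 1)*141 = 2*141 = 282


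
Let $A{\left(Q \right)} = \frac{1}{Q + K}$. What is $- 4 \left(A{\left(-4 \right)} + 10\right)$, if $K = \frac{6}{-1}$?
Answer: $- \frac{198}{5} \approx -39.6$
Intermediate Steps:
$K = -6$ ($K = 6 \left(-1\right) = -6$)
$A{\left(Q \right)} = \frac{1}{-6 + Q}$ ($A{\left(Q \right)} = \frac{1}{Q - 6} = \frac{1}{-6 + Q}$)
$- 4 \left(A{\left(-4 \right)} + 10\right) = - 4 \left(\frac{1}{-6 - 4} + 10\right) = - 4 \left(\frac{1}{-10} + 10\right) = - 4 \left(- \frac{1}{10} + 10\right) = \left(-4\right) \frac{99}{10} = - \frac{198}{5}$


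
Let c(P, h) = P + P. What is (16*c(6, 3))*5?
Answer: 960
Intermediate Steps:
c(P, h) = 2*P
(16*c(6, 3))*5 = (16*(2*6))*5 = (16*12)*5 = 192*5 = 960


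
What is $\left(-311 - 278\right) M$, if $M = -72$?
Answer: $42408$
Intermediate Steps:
$\left(-311 - 278\right) M = \left(-311 - 278\right) \left(-72\right) = \left(-589\right) \left(-72\right) = 42408$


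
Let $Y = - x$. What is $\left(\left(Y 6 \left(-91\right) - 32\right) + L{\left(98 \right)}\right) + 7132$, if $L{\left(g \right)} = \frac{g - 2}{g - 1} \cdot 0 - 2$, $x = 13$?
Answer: $14196$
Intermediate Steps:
$Y = -13$ ($Y = \left(-1\right) 13 = -13$)
$L{\left(g \right)} = -2$ ($L{\left(g \right)} = \frac{-2 + g}{-1 + g} 0 - 2 = 0 - 2 = -2$)
$\left(\left(Y 6 \left(-91\right) - 32\right) + L{\left(98 \right)}\right) + 7132 = \left(\left(\left(-13\right) 6 \left(-91\right) - 32\right) - 2\right) + 7132 = \left(\left(\left(-78\right) \left(-91\right) - 32\right) - 2\right) + 7132 = \left(\left(7098 - 32\right) - 2\right) + 7132 = \left(7066 - 2\right) + 7132 = 7064 + 7132 = 14196$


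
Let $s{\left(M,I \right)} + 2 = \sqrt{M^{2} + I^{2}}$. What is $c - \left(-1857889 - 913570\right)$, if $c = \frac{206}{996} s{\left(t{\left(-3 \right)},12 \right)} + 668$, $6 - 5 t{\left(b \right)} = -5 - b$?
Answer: $\frac{690259520}{249} + \frac{206 \sqrt{229}}{1245} \approx 2.7721 \cdot 10^{6}$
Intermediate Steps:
$t{\left(b \right)} = \frac{11}{5} + \frac{b}{5}$ ($t{\left(b \right)} = \frac{6}{5} - \frac{-5 - b}{5} = \frac{6}{5} + \left(1 + \frac{b}{5}\right) = \frac{11}{5} + \frac{b}{5}$)
$s{\left(M,I \right)} = -2 + \sqrt{I^{2} + M^{2}}$ ($s{\left(M,I \right)} = -2 + \sqrt{M^{2} + I^{2}} = -2 + \sqrt{I^{2} + M^{2}}$)
$c = \frac{166229}{249} + \frac{206 \sqrt{229}}{1245}$ ($c = \frac{206}{996} \left(-2 + \sqrt{12^{2} + \left(\frac{11}{5} + \frac{1}{5} \left(-3\right)\right)^{2}}\right) + 668 = 206 \cdot \frac{1}{996} \left(-2 + \sqrt{144 + \left(\frac{11}{5} - \frac{3}{5}\right)^{2}}\right) + 668 = \frac{103 \left(-2 + \sqrt{144 + \left(\frac{8}{5}\right)^{2}}\right)}{498} + 668 = \frac{103 \left(-2 + \sqrt{144 + \frac{64}{25}}\right)}{498} + 668 = \frac{103 \left(-2 + \sqrt{\frac{3664}{25}}\right)}{498} + 668 = \frac{103 \left(-2 + \frac{4 \sqrt{229}}{5}\right)}{498} + 668 = \left(- \frac{103}{249} + \frac{206 \sqrt{229}}{1245}\right) + 668 = \frac{166229}{249} + \frac{206 \sqrt{229}}{1245} \approx 670.09$)
$c - \left(-1857889 - 913570\right) = \left(\frac{166229}{249} + \frac{206 \sqrt{229}}{1245}\right) - \left(-1857889 - 913570\right) = \left(\frac{166229}{249} + \frac{206 \sqrt{229}}{1245}\right) - -2771459 = \left(\frac{166229}{249} + \frac{206 \sqrt{229}}{1245}\right) + 2771459 = \frac{690259520}{249} + \frac{206 \sqrt{229}}{1245}$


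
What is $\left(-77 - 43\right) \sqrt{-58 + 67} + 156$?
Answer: $-204$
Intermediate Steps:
$\left(-77 - 43\right) \sqrt{-58 + 67} + 156 = - 120 \sqrt{9} + 156 = \left(-120\right) 3 + 156 = -360 + 156 = -204$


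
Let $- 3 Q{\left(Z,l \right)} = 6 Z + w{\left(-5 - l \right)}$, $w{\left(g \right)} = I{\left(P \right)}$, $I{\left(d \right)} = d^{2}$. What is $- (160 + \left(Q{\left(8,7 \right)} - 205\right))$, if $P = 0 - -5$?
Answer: $\frac{208}{3} \approx 69.333$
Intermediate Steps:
$P = 5$ ($P = 0 + 5 = 5$)
$w{\left(g \right)} = 25$ ($w{\left(g \right)} = 5^{2} = 25$)
$Q{\left(Z,l \right)} = - \frac{25}{3} - 2 Z$ ($Q{\left(Z,l \right)} = - \frac{6 Z + 25}{3} = - \frac{25 + 6 Z}{3} = - \frac{25}{3} - 2 Z$)
$- (160 + \left(Q{\left(8,7 \right)} - 205\right)) = - (160 - \frac{688}{3}) = \left(-1\right) \left(- \frac{208}{3}\right) = \frac{208}{3}$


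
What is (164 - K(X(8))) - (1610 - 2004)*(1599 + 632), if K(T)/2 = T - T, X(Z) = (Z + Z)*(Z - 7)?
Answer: 879178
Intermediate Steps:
X(Z) = 2*Z*(-7 + Z) (X(Z) = (2*Z)*(-7 + Z) = 2*Z*(-7 + Z))
K(T) = 0 (K(T) = 2*(T - T) = 2*0 = 0)
(164 - K(X(8))) - (1610 - 2004)*(1599 + 632) = (164 - 1*0) - (1610 - 2004)*(1599 + 632) = (164 + 0) - (-394)*2231 = 164 - 1*(-879014) = 164 + 879014 = 879178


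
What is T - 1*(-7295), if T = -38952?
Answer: -31657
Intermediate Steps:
T - 1*(-7295) = -38952 - 1*(-7295) = -38952 + 7295 = -31657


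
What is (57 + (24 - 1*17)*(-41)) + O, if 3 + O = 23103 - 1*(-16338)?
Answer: 39208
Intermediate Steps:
O = 39438 (O = -3 + (23103 - 1*(-16338)) = -3 + (23103 + 16338) = -3 + 39441 = 39438)
(57 + (24 - 1*17)*(-41)) + O = (57 + (24 - 1*17)*(-41)) + 39438 = (57 + (24 - 17)*(-41)) + 39438 = (57 + 7*(-41)) + 39438 = (57 - 287) + 39438 = -230 + 39438 = 39208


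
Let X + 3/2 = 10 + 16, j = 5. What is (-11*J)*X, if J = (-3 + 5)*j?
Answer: -2695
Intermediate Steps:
X = 49/2 (X = -3/2 + (10 + 16) = -3/2 + 26 = 49/2 ≈ 24.500)
J = 10 (J = (-3 + 5)*5 = 2*5 = 10)
(-11*J)*X = -11*10*(49/2) = -110*49/2 = -2695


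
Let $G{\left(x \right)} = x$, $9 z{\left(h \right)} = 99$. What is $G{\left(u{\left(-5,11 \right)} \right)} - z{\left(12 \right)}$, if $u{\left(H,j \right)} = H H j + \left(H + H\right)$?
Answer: $254$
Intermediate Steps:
$u{\left(H,j \right)} = 2 H + j H^{2}$ ($u{\left(H,j \right)} = H^{2} j + 2 H = j H^{2} + 2 H = 2 H + j H^{2}$)
$z{\left(h \right)} = 11$ ($z{\left(h \right)} = \frac{1}{9} \cdot 99 = 11$)
$G{\left(u{\left(-5,11 \right)} \right)} - z{\left(12 \right)} = - 5 \left(2 - 55\right) - 11 = \left(-5\right) \left(-53\right) - 11 = 265 - 11 = 254$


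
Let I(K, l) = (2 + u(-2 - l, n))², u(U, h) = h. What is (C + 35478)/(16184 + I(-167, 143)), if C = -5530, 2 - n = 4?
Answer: 7487/4046 ≈ 1.8505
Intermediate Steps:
n = -2 (n = 2 - 1*4 = 2 - 4 = -2)
I(K, l) = 0 (I(K, l) = (2 - 2)² = 0² = 0)
(C + 35478)/(16184 + I(-167, 143)) = (-5530 + 35478)/(16184 + 0) = 29948/16184 = 29948*(1/16184) = 7487/4046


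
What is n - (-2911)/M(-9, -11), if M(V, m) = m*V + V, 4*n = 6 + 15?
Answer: 6767/180 ≈ 37.594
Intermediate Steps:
n = 21/4 (n = (6 + 15)/4 = (¼)*21 = 21/4 ≈ 5.2500)
M(V, m) = V + V*m (M(V, m) = V*m + V = V + V*m)
n - (-2911)/M(-9, -11) = 21/4 - (-2911)/((-9*(1 - 11))) = 21/4 - (-2911)/((-9*(-10))) = 21/4 - (-2911)/90 = 21/4 - 41*(-71/90) = 21/4 + 2911/90 = 6767/180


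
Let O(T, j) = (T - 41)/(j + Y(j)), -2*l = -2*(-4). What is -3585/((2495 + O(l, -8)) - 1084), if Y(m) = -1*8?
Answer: -57360/22621 ≈ -2.5357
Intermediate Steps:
Y(m) = -8
l = -4 (l = -(-1)*(-4) = -1/2*8 = -4)
O(T, j) = (-41 + T)/(-8 + j) (O(T, j) = (T - 41)/(j - 8) = (-41 + T)/(-8 + j))
-3585/((2495 + O(l, -8)) - 1084) = -3585/((2495 + (-41 - 4)/(-8 - 8)) - 1084) = -3585/((2495 - 45/(-16)) - 1084) = -3585/((2495 - 1/16*(-45)) - 1084) = -3585/((2495 + 45/16) - 1084) = -3585/(39965/16 - 1084) = -3585/22621/16 = -3585*16/22621 = -57360/22621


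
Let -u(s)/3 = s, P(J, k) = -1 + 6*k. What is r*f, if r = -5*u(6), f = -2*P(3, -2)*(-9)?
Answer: -21060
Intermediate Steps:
u(s) = -3*s
f = -234 (f = -2*(-1 + 6*(-2))*(-9) = -2*(-1 - 12)*(-9) = -2*(-13)*(-9) = 26*(-9) = -234)
r = 90 (r = -(-15)*6 = -5*(-18) = 90)
r*f = 90*(-234) = -21060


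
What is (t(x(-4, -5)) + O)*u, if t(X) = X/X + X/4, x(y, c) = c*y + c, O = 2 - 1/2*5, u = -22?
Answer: -187/2 ≈ -93.500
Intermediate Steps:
O = -½ (O = 2 - 1*½*5 = 2 - ½*5 = 2 - 5/2 = -½ ≈ -0.50000)
x(y, c) = c + c*y
t(X) = 1 + X/4 (t(X) = 1 + X*(¼) = 1 + X/4)
(t(x(-4, -5)) + O)*u = ((1 + (-5*(1 - 4))/4) - ½)*(-22) = ((1 + (-5*(-3))/4) - ½)*(-22) = ((1 + (¼)*15) - ½)*(-22) = ((1 + 15/4) - ½)*(-22) = (19/4 - ½)*(-22) = (17/4)*(-22) = -187/2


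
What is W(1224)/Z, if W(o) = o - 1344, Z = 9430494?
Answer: -20/1571749 ≈ -1.2725e-5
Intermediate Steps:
W(o) = -1344 + o
W(1224)/Z = (-1344 + 1224)/9430494 = -120*1/9430494 = -20/1571749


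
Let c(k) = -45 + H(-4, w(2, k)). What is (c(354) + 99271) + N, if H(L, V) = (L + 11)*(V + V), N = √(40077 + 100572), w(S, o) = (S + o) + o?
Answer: 109166 + √140649 ≈ 1.0954e+5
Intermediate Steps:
w(S, o) = S + 2*o
N = √140649 ≈ 375.03
H(L, V) = 2*V*(11 + L) (H(L, V) = (11 + L)*(2*V) = 2*V*(11 + L))
c(k) = -17 + 28*k (c(k) = -45 + 2*(2 + 2*k)*(11 - 4) = -45 + 2*(2 + 2*k)*7 = -45 + (28 + 28*k) = -17 + 28*k)
(c(354) + 99271) + N = ((-17 + 28*354) + 99271) + √140649 = ((-17 + 9912) + 99271) + √140649 = (9895 + 99271) + √140649 = 109166 + √140649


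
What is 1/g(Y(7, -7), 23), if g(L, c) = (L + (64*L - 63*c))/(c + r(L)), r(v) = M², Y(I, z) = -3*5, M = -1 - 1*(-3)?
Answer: -9/808 ≈ -0.011139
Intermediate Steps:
M = 2 (M = -1 + 3 = 2)
Y(I, z) = -15
r(v) = 4 (r(v) = 2² = 4)
g(L, c) = (-63*c + 65*L)/(4 + c) (g(L, c) = (L + (64*L - 63*c))/(c + 4) = (L + (-63*c + 64*L))/(4 + c) = (-63*c + 65*L)/(4 + c))
1/g(Y(7, -7), 23) = 1/((-63*23 + 65*(-15))/(4 + 23)) = 1/((-1449 - 975)/27) = 1/((1/27)*(-2424)) = 1/(-808/9) = -9/808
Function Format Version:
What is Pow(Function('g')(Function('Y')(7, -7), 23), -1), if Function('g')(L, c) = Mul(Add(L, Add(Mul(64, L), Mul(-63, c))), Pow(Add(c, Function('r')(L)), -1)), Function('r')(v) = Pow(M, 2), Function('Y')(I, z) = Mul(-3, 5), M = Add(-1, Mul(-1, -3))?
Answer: Rational(-9, 808) ≈ -0.011139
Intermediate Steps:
M = 2 (M = Add(-1, 3) = 2)
Function('Y')(I, z) = -15
Function('r')(v) = 4 (Function('r')(v) = Pow(2, 2) = 4)
Function('g')(L, c) = Mul(Pow(Add(4, c), -1), Add(Mul(-63, c), Mul(65, L))) (Function('g')(L, c) = Mul(Add(L, Add(Mul(64, L), Mul(-63, c))), Pow(Add(c, 4), -1)) = Mul(Add(L, Add(Mul(-63, c), Mul(64, L))), Pow(Add(4, c), -1)) = Mul(Add(Mul(-63, c), Mul(65, L)), Pow(Add(4, c), -1)) = Mul(Pow(Add(4, c), -1), Add(Mul(-63, c), Mul(65, L))))
Pow(Function('g')(Function('Y')(7, -7), 23), -1) = Pow(Mul(Pow(Add(4, 23), -1), Add(Mul(-63, 23), Mul(65, -15))), -1) = Pow(Mul(Pow(27, -1), Add(-1449, -975)), -1) = Pow(Mul(Rational(1, 27), -2424), -1) = Pow(Rational(-808, 9), -1) = Rational(-9, 808)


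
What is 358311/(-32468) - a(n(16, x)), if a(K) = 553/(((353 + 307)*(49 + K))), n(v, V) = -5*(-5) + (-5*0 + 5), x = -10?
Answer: -29589067/2678610 ≈ -11.046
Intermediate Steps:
n(v, V) = 30 (n(v, V) = 25 + (0 + 5) = 25 + 5 = 30)
a(K) = 553/(32340 + 660*K) (a(K) = 553/((660*(49 + K))) = 553/(32340 + 660*K))
358311/(-32468) - a(n(16, x)) = 358311/(-32468) - 553/(660*(49 + 30)) = 358311*(-1/32468) - 553/(660*79) = -358311/32468 - 553/(660*79) = -358311/32468 - 1*7/660 = -358311/32468 - 7/660 = -29589067/2678610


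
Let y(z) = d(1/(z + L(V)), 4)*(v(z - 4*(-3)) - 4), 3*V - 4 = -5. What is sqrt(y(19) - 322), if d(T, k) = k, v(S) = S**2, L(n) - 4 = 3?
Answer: sqrt(3506) ≈ 59.211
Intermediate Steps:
V = -1/3 (V = 4/3 + (1/3)*(-5) = 4/3 - 5/3 = -1/3 ≈ -0.33333)
L(n) = 7 (L(n) = 4 + 3 = 7)
y(z) = -16 + 4*(12 + z)**2 (y(z) = 4*((z - 4*(-3))**2 - 4) = 4*((z + 12)**2 - 4) = 4*((12 + z)**2 - 4) = 4*(-4 + (12 + z)**2) = -16 + 4*(12 + z)**2)
sqrt(y(19) - 322) = sqrt((-16 + 4*(12 + 19)**2) - 322) = sqrt((-16 + 4*31**2) - 322) = sqrt((-16 + 4*961) - 322) = sqrt((-16 + 3844) - 322) = sqrt(3828 - 322) = sqrt(3506)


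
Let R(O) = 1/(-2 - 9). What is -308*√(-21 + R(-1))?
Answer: -56*I*√638 ≈ -1414.5*I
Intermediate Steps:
R(O) = -1/11 (R(O) = 1/(-11) = -1/11)
-308*√(-21 + R(-1)) = -308*√(-21 - 1/11) = -56*I*√638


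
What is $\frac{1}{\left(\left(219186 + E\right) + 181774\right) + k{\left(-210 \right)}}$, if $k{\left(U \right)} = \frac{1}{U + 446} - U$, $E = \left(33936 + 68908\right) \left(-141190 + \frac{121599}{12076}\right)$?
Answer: $- \frac{712484}{10344631862655137} \approx -6.8875 \cdot 10^{-11}$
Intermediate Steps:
$E = - \frac{43834396990951}{3019}$ ($E = 102844 \left(-141190 + 121599 \cdot \frac{1}{12076}\right) = 102844 \left(-141190 + \frac{121599}{12076}\right) = 102844 \left(- \frac{1704888841}{12076}\right) = - \frac{43834396990951}{3019} \approx -1.452 \cdot 10^{10}$)
$k{\left(U \right)} = \frac{1}{446 + U} - U$
$\frac{1}{\left(\left(219186 + E\right) + 181774\right) + k{\left(-210 \right)}} = \frac{1}{\left(\left(219186 - \frac{43834396990951}{3019}\right) + 181774\right) + \frac{1 - \left(-210\right)^{2} - -93660}{446 - 210}} = \frac{1}{\left(- \frac{43833735268417}{3019} + 181774\right) + \frac{1 - 44100 + 93660}{236}} = \frac{1}{- \frac{43833186492711}{3019} + \frac{1 - 44100 + 93660}{236}} = \frac{1}{- \frac{43833186492711}{3019} + \frac{1}{236} \cdot 49561} = \frac{1}{- \frac{43833186492711}{3019} + \frac{49561}{236}} = \frac{1}{- \frac{10344631862655137}{712484}} = - \frac{712484}{10344631862655137}$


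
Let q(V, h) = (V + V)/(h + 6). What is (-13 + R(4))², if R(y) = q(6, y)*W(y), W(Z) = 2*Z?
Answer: 289/25 ≈ 11.560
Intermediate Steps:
q(V, h) = 2*V/(6 + h) (q(V, h) = (2*V)/(6 + h) = 2*V/(6 + h))
R(y) = 24*y/(6 + y) (R(y) = (2*6/(6 + y))*(2*y) = (12/(6 + y))*(2*y) = 24*y/(6 + y))
(-13 + R(4))² = (-13 + 24*4/(6 + 4))² = (-13 + 24*4/10)² = (-13 + 24*4*(⅒))² = (-13 + 48/5)² = (-17/5)² = 289/25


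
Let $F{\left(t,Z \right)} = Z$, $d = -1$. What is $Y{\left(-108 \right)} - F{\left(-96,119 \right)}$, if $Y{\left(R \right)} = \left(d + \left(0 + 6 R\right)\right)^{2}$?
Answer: $421082$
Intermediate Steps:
$Y{\left(R \right)} = \left(-1 + 6 R\right)^{2}$ ($Y{\left(R \right)} = \left(-1 + \left(0 + 6 R\right)\right)^{2} = \left(-1 + 6 R\right)^{2}$)
$Y{\left(-108 \right)} - F{\left(-96,119 \right)} = \left(-1 + 6 \left(-108\right)\right)^{2} - 119 = \left(-1 - 648\right)^{2} - 119 = \left(-649\right)^{2} - 119 = 421201 - 119 = 421082$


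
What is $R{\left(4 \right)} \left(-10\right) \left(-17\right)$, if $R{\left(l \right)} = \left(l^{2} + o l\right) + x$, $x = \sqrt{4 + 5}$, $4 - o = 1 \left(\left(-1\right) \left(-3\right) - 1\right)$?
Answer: $4590$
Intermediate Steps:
$o = 2$ ($o = 4 - 1 \left(\left(-1\right) \left(-3\right) - 1\right) = 4 - 1 \left(3 - 1\right) = 4 - 1 \cdot 2 = 4 - 2 = 2$)
$x = 3$ ($x = \sqrt{9} = 3$)
$R{\left(l \right)} = 3 + l^{2} + 2 l$ ($R{\left(l \right)} = \left(l^{2} + 2 l\right) + 3 = 3 + l^{2} + 2 l$)
$R{\left(4 \right)} \left(-10\right) \left(-17\right) = \left(3 + 4^{2} + 2 \cdot 4\right) \left(-10\right) \left(-17\right) = \left(3 + 16 + 8\right) \left(-10\right) \left(-17\right) = 27 \left(-10\right) \left(-17\right) = \left(-270\right) \left(-17\right) = 4590$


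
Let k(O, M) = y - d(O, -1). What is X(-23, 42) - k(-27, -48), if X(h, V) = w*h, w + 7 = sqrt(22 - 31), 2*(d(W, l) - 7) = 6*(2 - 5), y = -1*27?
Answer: 186 - 69*I ≈ 186.0 - 69.0*I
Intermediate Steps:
y = -27
d(W, l) = -2 (d(W, l) = 7 + (6*(2 - 5))/2 = 7 + (6*(-3))/2 = 7 + (1/2)*(-18) = 7 - 9 = -2)
w = -7 + 3*I (w = -7 + sqrt(22 - 31) = -7 + sqrt(-9) = -7 + 3*I ≈ -7.0 + 3.0*I)
k(O, M) = -25 (k(O, M) = -27 - 1*(-2) = -27 + 2 = -25)
X(h, V) = h*(-7 + 3*I) (X(h, V) = (-7 + 3*I)*h = h*(-7 + 3*I))
X(-23, 42) - k(-27, -48) = -23*(-7 + 3*I) - 1*(-25) = (161 - 69*I) + 25 = 186 - 69*I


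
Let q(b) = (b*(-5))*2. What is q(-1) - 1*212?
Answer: -202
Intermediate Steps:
q(b) = -10*b (q(b) = -5*b*2 = -10*b)
q(-1) - 1*212 = -10*(-1) - 1*212 = 10 - 212 = -202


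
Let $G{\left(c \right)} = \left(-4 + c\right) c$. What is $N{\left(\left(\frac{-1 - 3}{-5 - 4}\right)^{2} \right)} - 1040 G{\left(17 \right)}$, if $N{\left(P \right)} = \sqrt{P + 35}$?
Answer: $-229840 + \frac{\sqrt{2851}}{9} \approx -2.2983 \cdot 10^{5}$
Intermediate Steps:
$G{\left(c \right)} = c \left(-4 + c\right)$
$N{\left(P \right)} = \sqrt{35 + P}$
$N{\left(\left(\frac{-1 - 3}{-5 - 4}\right)^{2} \right)} - 1040 G{\left(17 \right)} = \sqrt{35 + \left(\frac{-1 - 3}{-5 - 4}\right)^{2}} - 1040 \cdot 17 \left(-4 + 17\right) = \sqrt{35 + \left(- \frac{4}{-9}\right)^{2}} - 1040 \cdot 17 \cdot 13 = \sqrt{35 + \left(\left(-4\right) \left(- \frac{1}{9}\right)\right)^{2}} - 229840 = \sqrt{35 + \left(\frac{4}{9}\right)^{2}} - 229840 = \sqrt{35 + \frac{16}{81}} - 229840 = \sqrt{\frac{2851}{81}} - 229840 = \frac{\sqrt{2851}}{9} - 229840 = -229840 + \frac{\sqrt{2851}}{9}$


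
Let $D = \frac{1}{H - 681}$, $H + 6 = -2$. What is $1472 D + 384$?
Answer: $\frac{263104}{689} \approx 381.86$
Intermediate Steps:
$H = -8$ ($H = -6 - 2 = -8$)
$D = - \frac{1}{689}$ ($D = \frac{1}{-8 - 681} = \frac{1}{-689} = - \frac{1}{689} \approx -0.0014514$)
$1472 D + 384 = 1472 \left(- \frac{1}{689}\right) + 384 = - \frac{1472}{689} + 384 = \frac{263104}{689}$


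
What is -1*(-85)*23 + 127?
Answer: 2082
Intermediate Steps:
-1*(-85)*23 + 127 = 85*23 + 127 = 1955 + 127 = 2082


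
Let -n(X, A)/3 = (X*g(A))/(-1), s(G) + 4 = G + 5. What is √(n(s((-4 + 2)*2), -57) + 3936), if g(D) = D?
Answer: √4449 ≈ 66.701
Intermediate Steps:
s(G) = 1 + G (s(G) = -4 + (G + 5) = -4 + (5 + G) = 1 + G)
n(X, A) = 3*A*X (n(X, A) = -3*X*A/(-1) = -3*A*X*(-1) = -(-3)*A*X = 3*A*X)
√(n(s((-4 + 2)*2), -57) + 3936) = √(3*(-57)*(1 + (-4 + 2)*2) + 3936) = √(3*(-57)*(1 - 2*2) + 3936) = √(3*(-57)*(1 - 4) + 3936) = √(3*(-57)*(-3) + 3936) = √(513 + 3936) = √4449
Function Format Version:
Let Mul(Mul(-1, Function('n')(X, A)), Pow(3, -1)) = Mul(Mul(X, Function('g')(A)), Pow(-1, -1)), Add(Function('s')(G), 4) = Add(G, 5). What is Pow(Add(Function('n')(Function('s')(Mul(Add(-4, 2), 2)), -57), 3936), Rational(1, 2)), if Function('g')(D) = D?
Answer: Pow(4449, Rational(1, 2)) ≈ 66.701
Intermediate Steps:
Function('s')(G) = Add(1, G) (Function('s')(G) = Add(-4, Add(G, 5)) = Add(-4, Add(5, G)) = Add(1, G))
Function('n')(X, A) = Mul(3, A, X) (Function('n')(X, A) = Mul(-3, Mul(Mul(X, A), Pow(-1, -1))) = Mul(-3, Mul(Mul(A, X), -1)) = Mul(-3, Mul(-1, A, X)) = Mul(3, A, X))
Pow(Add(Function('n')(Function('s')(Mul(Add(-4, 2), 2)), -57), 3936), Rational(1, 2)) = Pow(Add(Mul(3, -57, Add(1, Mul(Add(-4, 2), 2))), 3936), Rational(1, 2)) = Pow(Add(Mul(3, -57, Add(1, Mul(-2, 2))), 3936), Rational(1, 2)) = Pow(Add(Mul(3, -57, Add(1, -4)), 3936), Rational(1, 2)) = Pow(Add(Mul(3, -57, -3), 3936), Rational(1, 2)) = Pow(Add(513, 3936), Rational(1, 2)) = Pow(4449, Rational(1, 2))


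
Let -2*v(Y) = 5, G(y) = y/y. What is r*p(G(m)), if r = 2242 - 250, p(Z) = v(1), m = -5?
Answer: -4980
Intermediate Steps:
G(y) = 1
v(Y) = -5/2 (v(Y) = -½*5 = -5/2)
p(Z) = -5/2
r = 1992
r*p(G(m)) = 1992*(-5/2) = -4980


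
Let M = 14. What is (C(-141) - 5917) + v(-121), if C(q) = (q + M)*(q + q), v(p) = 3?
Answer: 29900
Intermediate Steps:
C(q) = 2*q*(14 + q) (C(q) = (q + 14)*(q + q) = (14 + q)*(2*q) = 2*q*(14 + q))
(C(-141) - 5917) + v(-121) = (2*(-141)*(14 - 141) - 5917) + 3 = (2*(-141)*(-127) - 5917) + 3 = (35814 - 5917) + 3 = 29897 + 3 = 29900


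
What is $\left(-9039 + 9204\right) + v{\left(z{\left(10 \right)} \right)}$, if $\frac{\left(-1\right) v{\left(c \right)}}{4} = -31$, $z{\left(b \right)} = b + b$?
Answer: $289$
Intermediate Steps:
$z{\left(b \right)} = 2 b$
$v{\left(c \right)} = 124$ ($v{\left(c \right)} = \left(-4\right) \left(-31\right) = 124$)
$\left(-9039 + 9204\right) + v{\left(z{\left(10 \right)} \right)} = \left(-9039 + 9204\right) + 124 = 165 + 124 = 289$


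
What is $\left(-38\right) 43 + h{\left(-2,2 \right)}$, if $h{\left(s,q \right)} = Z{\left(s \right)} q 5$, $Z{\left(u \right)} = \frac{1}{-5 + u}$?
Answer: $- \frac{11448}{7} \approx -1635.4$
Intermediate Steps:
$h{\left(s,q \right)} = \frac{5 q}{-5 + s}$ ($h{\left(s,q \right)} = \frac{q}{-5 + s} 5 = \frac{5 q}{-5 + s}$)
$\left(-38\right) 43 + h{\left(-2,2 \right)} = \left(-38\right) 43 + 5 \cdot 2 \frac{1}{-5 - 2} = -1634 + 5 \cdot 2 \frac{1}{-7} = -1634 + 5 \cdot 2 \left(- \frac{1}{7}\right) = -1634 - \frac{10}{7} = - \frac{11448}{7}$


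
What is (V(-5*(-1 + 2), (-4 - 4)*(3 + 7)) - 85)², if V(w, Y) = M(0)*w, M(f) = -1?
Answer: 6400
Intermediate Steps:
V(w, Y) = -w
(V(-5*(-1 + 2), (-4 - 4)*(3 + 7)) - 85)² = (-(-5)*(-1 + 2) - 85)² = (-(-5) - 85)² = (-1*(-5) - 85)² = (5 - 85)² = (-80)² = 6400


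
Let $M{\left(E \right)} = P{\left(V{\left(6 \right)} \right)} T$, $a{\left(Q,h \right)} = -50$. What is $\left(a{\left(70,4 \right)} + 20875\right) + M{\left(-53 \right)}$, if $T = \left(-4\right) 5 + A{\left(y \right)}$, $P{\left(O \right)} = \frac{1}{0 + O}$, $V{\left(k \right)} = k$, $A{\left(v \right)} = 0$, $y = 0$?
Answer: $\frac{62465}{3} \approx 20822.0$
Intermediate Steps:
$P{\left(O \right)} = \frac{1}{O}$
$T = -20$ ($T = \left(-4\right) 5 + 0 = -20 + 0 = -20$)
$M{\left(E \right)} = - \frac{10}{3}$ ($M{\left(E \right)} = \frac{1}{6} \left(-20\right) = - \frac{10}{3}$)
$\left(a{\left(70,4 \right)} + 20875\right) + M{\left(-53 \right)} = \left(-50 + 20875\right) - \frac{10}{3} = 20825 - \frac{10}{3} = \frac{62465}{3}$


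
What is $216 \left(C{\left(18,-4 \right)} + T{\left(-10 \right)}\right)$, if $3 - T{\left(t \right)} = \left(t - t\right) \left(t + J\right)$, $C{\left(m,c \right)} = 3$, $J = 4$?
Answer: $1296$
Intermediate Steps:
$T{\left(t \right)} = 3$ ($T{\left(t \right)} = 3 - \left(t - t\right) \left(t + 4\right) = 3 - 0 \left(4 + t\right) = 3 - 0 = 3 + 0 = 3$)
$216 \left(C{\left(18,-4 \right)} + T{\left(-10 \right)}\right) = 216 \left(3 + 3\right) = 216 \cdot 6 = 1296$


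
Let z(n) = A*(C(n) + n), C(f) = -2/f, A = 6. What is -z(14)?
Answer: -582/7 ≈ -83.143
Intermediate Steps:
z(n) = -12/n + 6*n (z(n) = 6*(-2/n + n) = 6*(n - 2/n) = -12/n + 6*n)
-z(14) = -(-12/14 + 6*14) = -(-12*1/14 + 84) = -(-6/7 + 84) = -1*582/7 = -582/7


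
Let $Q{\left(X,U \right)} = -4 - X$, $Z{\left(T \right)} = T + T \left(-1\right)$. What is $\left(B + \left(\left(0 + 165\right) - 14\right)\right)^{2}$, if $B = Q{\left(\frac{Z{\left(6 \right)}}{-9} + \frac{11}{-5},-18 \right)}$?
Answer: $\frac{556516}{25} \approx 22261.0$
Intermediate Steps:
$Z{\left(T \right)} = 0$ ($Z{\left(T \right)} = T - T = 0$)
$B = - \frac{9}{5}$ ($B = -4 - \left(\frac{0}{-9} + \frac{11}{-5}\right) = -4 - \left(0 \left(- \frac{1}{9}\right) + 11 \left(- \frac{1}{5}\right)\right) = -4 - \left(0 - \frac{11}{5}\right) = -4 - - \frac{11}{5} = -4 + \frac{11}{5} = - \frac{9}{5} \approx -1.8$)
$\left(B + \left(\left(0 + 165\right) - 14\right)\right)^{2} = \left(- \frac{9}{5} + \left(\left(0 + 165\right) - 14\right)\right)^{2} = \left(- \frac{9}{5} + \left(165 - 14\right)\right)^{2} = \left(- \frac{9}{5} + 151\right)^{2} = \left(\frac{746}{5}\right)^{2} = \frac{556516}{25}$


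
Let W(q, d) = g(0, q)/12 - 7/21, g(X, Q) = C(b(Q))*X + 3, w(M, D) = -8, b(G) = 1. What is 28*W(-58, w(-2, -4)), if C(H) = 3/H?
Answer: -7/3 ≈ -2.3333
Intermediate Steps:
g(X, Q) = 3 + 3*X (g(X, Q) = (3/1)*X + 3 = (3*1)*X + 3 = 3*X + 3 = 3 + 3*X)
W(q, d) = -1/12 (W(q, d) = (3 + 3*0)/12 - 7/21 = (3 + 0)*(1/12) - 7*1/21 = 3*(1/12) - ⅓ = ¼ - ⅓ = -1/12)
28*W(-58, w(-2, -4)) = 28*(-1/12) = -7/3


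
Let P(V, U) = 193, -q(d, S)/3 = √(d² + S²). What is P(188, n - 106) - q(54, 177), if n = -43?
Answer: 193 + 9*√3805 ≈ 748.16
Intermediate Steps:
q(d, S) = -3*√(S² + d²) (q(d, S) = -3*√(d² + S²) = -3*√(S² + d²))
P(188, n - 106) - q(54, 177) = 193 - (-3)*√(177² + 54²) = 193 - (-3)*√(31329 + 2916) = 193 - (-3)*√34245 = 193 - (-3)*3*√3805 = 193 - (-9)*√3805 = 193 + 9*√3805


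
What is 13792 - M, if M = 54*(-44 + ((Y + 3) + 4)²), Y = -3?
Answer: 15304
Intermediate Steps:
M = -1512 (M = 54*(-44 + ((-3 + 3) + 4)²) = 54*(-44 + (0 + 4)²) = 54*(-44 + 4²) = 54*(-44 + 16) = 54*(-28) = -1512)
13792 - M = 13792 - 1*(-1512) = 13792 + 1512 = 15304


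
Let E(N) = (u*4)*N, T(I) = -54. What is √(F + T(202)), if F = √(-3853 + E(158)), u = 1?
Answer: √(-54 + I*√3221) ≈ 3.4885 + 8.1345*I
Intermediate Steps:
E(N) = 4*N (E(N) = (1*4)*N = 4*N)
F = I*√3221 (F = √(-3853 + 4*158) = √(-3853 + 632) = √(-3221) = I*√3221 ≈ 56.754*I)
√(F + T(202)) = √(I*√3221 - 54) = √(-54 + I*√3221)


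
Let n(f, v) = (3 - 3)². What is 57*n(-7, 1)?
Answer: 0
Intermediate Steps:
n(f, v) = 0 (n(f, v) = 0² = 0)
57*n(-7, 1) = 57*0 = 0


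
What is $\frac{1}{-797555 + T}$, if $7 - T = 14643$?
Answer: $- \frac{1}{812191} \approx -1.2312 \cdot 10^{-6}$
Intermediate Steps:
$T = -14636$ ($T = 7 - 14643 = -14636$)
$\frac{1}{-797555 + T} = \frac{1}{-797555 - 14636} = \frac{1}{-812191} = - \frac{1}{812191}$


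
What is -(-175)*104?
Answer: 18200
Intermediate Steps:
-(-175)*104 = -1*(-18200) = 18200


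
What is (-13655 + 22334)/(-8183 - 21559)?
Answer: -2893/9914 ≈ -0.29181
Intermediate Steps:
(-13655 + 22334)/(-8183 - 21559) = 8679/(-29742) = 8679*(-1/29742) = -2893/9914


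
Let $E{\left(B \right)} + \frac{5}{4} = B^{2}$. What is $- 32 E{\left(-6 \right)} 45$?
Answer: $-50040$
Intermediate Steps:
$E{\left(B \right)} = - \frac{5}{4} + B^{2}$
$- 32 E{\left(-6 \right)} 45 = - 32 \left(- \frac{5}{4} + \left(-6\right)^{2}\right) 45 = - 32 \left(- \frac{5}{4} + 36\right) 45 = \left(-32\right) \frac{139}{4} \cdot 45 = \left(-1112\right) 45 = -50040$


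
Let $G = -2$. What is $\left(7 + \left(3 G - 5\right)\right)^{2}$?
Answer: $16$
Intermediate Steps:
$\left(7 + \left(3 G - 5\right)\right)^{2} = \left(7 + \left(3 \left(-2\right) - 5\right)\right)^{2} = \left(7 - 11\right)^{2} = \left(-4\right)^{2} = 16$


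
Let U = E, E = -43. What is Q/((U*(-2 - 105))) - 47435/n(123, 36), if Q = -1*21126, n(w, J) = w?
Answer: -220846933/565923 ≈ -390.24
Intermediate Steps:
U = -43
Q = -21126
Q/((U*(-2 - 105))) - 47435/n(123, 36) = -21126*(-1/(43*(-2 - 105))) - 47435/123 = -21126/((-43*(-107))) - 47435*1/123 = -21126/4601 - 47435/123 = -220846933/565923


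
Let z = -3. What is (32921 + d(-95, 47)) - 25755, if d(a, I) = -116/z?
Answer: 21614/3 ≈ 7204.7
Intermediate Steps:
d(a, I) = 116/3 (d(a, I) = -116/(-3) = -116*(-1/3) = 116/3)
(32921 + d(-95, 47)) - 25755 = (32921 + 116/3) - 25755 = 98879/3 - 25755 = 21614/3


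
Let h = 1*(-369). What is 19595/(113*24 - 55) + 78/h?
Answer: 2341103/326811 ≈ 7.1635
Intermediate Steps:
h = -369
19595/(113*24 - 55) + 78/h = 19595/(113*24 - 55) + 78/(-369) = 19595/(2712 - 55) + 78*(-1/369) = 19595/2657 - 26/123 = 2341103/326811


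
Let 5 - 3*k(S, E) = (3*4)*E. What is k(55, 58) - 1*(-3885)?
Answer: 10964/3 ≈ 3654.7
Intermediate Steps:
k(S, E) = 5/3 - 4*E (k(S, E) = 5/3 - 3*4*E/3 = 5/3 - 4*E)
k(55, 58) - 1*(-3885) = (5/3 - 4*58) - 1*(-3885) = (5/3 - 232) + 3885 = -691/3 + 3885 = 10964/3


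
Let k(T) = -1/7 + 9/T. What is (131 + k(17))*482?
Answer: 7536070/119 ≈ 63328.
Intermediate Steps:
k(T) = -⅐ + 9/T (k(T) = -1*⅐ + 9/T = -⅐ + 9/T)
(131 + k(17))*482 = (131 + (⅐)*(63 - 1*17)/17)*482 = (131 + (⅐)*(1/17)*(63 - 17))*482 = (131 + (⅐)*(1/17)*46)*482 = (131 + 46/119)*482 = (15635/119)*482 = 7536070/119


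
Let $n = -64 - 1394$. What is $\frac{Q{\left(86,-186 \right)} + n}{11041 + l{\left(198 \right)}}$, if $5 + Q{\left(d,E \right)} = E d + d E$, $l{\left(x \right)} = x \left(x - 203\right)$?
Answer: $- \frac{33455}{10051} \approx -3.3285$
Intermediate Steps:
$l{\left(x \right)} = x \left(-203 + x\right)$
$n = -1458$ ($n = -64 - 1394 = -1458$)
$Q{\left(d,E \right)} = -5 + 2 E d$ ($Q{\left(d,E \right)} = -5 + \left(E d + d E\right) = -5 + \left(E d + E d\right) = -5 + 2 E d$)
$\frac{Q{\left(86,-186 \right)} + n}{11041 + l{\left(198 \right)}} = \frac{\left(-5 + 2 \left(-186\right) 86\right) - 1458}{11041 + 198 \left(-203 + 198\right)} = \frac{\left(-5 - 31992\right) - 1458}{11041 + 198 \left(-5\right)} = \frac{-31997 - 1458}{11041 - 990} = - \frac{33455}{10051}$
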